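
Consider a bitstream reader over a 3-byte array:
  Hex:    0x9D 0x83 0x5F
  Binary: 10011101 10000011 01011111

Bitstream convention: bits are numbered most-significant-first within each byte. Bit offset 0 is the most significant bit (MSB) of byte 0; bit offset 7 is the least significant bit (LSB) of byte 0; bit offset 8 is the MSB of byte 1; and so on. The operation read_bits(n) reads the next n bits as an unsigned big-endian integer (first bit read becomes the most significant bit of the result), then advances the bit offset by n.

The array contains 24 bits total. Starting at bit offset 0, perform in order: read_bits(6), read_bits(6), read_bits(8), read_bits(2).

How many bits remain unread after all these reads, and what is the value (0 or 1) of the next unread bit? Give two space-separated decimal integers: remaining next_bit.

Read 1: bits[0:6] width=6 -> value=39 (bin 100111); offset now 6 = byte 0 bit 6; 18 bits remain
Read 2: bits[6:12] width=6 -> value=24 (bin 011000); offset now 12 = byte 1 bit 4; 12 bits remain
Read 3: bits[12:20] width=8 -> value=53 (bin 00110101); offset now 20 = byte 2 bit 4; 4 bits remain
Read 4: bits[20:22] width=2 -> value=3 (bin 11); offset now 22 = byte 2 bit 6; 2 bits remain

Answer: 2 1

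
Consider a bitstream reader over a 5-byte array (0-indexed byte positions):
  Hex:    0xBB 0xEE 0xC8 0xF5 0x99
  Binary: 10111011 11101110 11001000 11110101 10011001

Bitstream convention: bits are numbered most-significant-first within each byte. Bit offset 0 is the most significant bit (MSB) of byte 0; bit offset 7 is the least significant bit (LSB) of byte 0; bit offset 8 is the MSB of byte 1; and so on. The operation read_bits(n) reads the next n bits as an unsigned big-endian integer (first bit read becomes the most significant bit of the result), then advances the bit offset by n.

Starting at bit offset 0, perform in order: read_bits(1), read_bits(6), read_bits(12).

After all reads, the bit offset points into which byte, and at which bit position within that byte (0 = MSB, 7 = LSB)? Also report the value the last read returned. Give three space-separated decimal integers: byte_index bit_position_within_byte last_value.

Read 1: bits[0:1] width=1 -> value=1 (bin 1); offset now 1 = byte 0 bit 1; 39 bits remain
Read 2: bits[1:7] width=6 -> value=29 (bin 011101); offset now 7 = byte 0 bit 7; 33 bits remain
Read 3: bits[7:19] width=12 -> value=3958 (bin 111101110110); offset now 19 = byte 2 bit 3; 21 bits remain

Answer: 2 3 3958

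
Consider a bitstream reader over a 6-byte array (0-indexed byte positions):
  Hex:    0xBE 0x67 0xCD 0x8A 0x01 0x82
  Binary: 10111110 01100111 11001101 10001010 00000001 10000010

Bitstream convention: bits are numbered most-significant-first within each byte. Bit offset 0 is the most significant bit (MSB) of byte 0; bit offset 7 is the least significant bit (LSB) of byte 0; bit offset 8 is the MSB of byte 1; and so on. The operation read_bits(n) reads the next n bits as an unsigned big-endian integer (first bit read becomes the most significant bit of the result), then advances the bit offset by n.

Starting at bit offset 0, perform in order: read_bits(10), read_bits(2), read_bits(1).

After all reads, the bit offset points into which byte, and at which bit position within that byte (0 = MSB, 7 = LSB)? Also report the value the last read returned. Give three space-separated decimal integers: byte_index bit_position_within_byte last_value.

Read 1: bits[0:10] width=10 -> value=761 (bin 1011111001); offset now 10 = byte 1 bit 2; 38 bits remain
Read 2: bits[10:12] width=2 -> value=2 (bin 10); offset now 12 = byte 1 bit 4; 36 bits remain
Read 3: bits[12:13] width=1 -> value=0 (bin 0); offset now 13 = byte 1 bit 5; 35 bits remain

Answer: 1 5 0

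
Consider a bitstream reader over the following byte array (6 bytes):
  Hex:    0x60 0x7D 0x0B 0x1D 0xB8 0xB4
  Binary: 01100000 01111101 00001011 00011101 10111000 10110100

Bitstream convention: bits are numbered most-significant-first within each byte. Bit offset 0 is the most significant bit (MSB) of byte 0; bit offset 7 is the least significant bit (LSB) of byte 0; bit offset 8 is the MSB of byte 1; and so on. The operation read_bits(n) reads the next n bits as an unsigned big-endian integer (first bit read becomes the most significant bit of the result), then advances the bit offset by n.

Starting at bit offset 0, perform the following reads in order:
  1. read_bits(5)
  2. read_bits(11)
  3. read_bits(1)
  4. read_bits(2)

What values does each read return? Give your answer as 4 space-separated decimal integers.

Read 1: bits[0:5] width=5 -> value=12 (bin 01100); offset now 5 = byte 0 bit 5; 43 bits remain
Read 2: bits[5:16] width=11 -> value=125 (bin 00001111101); offset now 16 = byte 2 bit 0; 32 bits remain
Read 3: bits[16:17] width=1 -> value=0 (bin 0); offset now 17 = byte 2 bit 1; 31 bits remain
Read 4: bits[17:19] width=2 -> value=0 (bin 00); offset now 19 = byte 2 bit 3; 29 bits remain

Answer: 12 125 0 0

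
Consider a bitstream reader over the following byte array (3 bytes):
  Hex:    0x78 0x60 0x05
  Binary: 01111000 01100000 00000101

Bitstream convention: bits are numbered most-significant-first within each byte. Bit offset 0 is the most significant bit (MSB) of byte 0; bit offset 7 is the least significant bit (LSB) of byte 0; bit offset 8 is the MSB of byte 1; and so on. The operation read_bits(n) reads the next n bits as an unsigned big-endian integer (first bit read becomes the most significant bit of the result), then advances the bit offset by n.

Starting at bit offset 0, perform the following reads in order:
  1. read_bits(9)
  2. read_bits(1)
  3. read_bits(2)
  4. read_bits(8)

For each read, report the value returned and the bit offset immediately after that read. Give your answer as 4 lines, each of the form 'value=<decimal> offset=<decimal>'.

Answer: value=240 offset=9
value=1 offset=10
value=2 offset=12
value=0 offset=20

Derivation:
Read 1: bits[0:9] width=9 -> value=240 (bin 011110000); offset now 9 = byte 1 bit 1; 15 bits remain
Read 2: bits[9:10] width=1 -> value=1 (bin 1); offset now 10 = byte 1 bit 2; 14 bits remain
Read 3: bits[10:12] width=2 -> value=2 (bin 10); offset now 12 = byte 1 bit 4; 12 bits remain
Read 4: bits[12:20] width=8 -> value=0 (bin 00000000); offset now 20 = byte 2 bit 4; 4 bits remain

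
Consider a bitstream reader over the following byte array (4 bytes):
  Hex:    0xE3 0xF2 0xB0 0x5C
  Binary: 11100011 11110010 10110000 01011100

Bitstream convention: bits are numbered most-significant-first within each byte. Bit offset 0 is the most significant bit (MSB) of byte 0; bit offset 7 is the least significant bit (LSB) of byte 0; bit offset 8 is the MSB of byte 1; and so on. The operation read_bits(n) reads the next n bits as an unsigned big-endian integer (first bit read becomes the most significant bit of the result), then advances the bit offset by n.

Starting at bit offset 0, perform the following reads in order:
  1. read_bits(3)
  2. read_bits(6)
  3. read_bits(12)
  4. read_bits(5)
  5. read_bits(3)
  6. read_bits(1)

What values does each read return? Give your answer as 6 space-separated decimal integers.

Answer: 7 7 3670 1 3 1

Derivation:
Read 1: bits[0:3] width=3 -> value=7 (bin 111); offset now 3 = byte 0 bit 3; 29 bits remain
Read 2: bits[3:9] width=6 -> value=7 (bin 000111); offset now 9 = byte 1 bit 1; 23 bits remain
Read 3: bits[9:21] width=12 -> value=3670 (bin 111001010110); offset now 21 = byte 2 bit 5; 11 bits remain
Read 4: bits[21:26] width=5 -> value=1 (bin 00001); offset now 26 = byte 3 bit 2; 6 bits remain
Read 5: bits[26:29] width=3 -> value=3 (bin 011); offset now 29 = byte 3 bit 5; 3 bits remain
Read 6: bits[29:30] width=1 -> value=1 (bin 1); offset now 30 = byte 3 bit 6; 2 bits remain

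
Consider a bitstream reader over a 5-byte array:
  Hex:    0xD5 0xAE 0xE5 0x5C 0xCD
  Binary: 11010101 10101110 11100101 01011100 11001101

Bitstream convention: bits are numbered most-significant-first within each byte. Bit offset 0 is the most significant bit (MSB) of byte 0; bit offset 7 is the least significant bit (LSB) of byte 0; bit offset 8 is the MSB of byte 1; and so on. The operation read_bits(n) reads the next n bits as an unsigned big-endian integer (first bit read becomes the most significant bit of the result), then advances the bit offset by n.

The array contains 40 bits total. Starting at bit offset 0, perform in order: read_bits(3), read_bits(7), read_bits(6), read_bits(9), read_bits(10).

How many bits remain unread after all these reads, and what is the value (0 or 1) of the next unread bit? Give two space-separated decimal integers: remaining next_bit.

Read 1: bits[0:3] width=3 -> value=6 (bin 110); offset now 3 = byte 0 bit 3; 37 bits remain
Read 2: bits[3:10] width=7 -> value=86 (bin 1010110); offset now 10 = byte 1 bit 2; 30 bits remain
Read 3: bits[10:16] width=6 -> value=46 (bin 101110); offset now 16 = byte 2 bit 0; 24 bits remain
Read 4: bits[16:25] width=9 -> value=458 (bin 111001010); offset now 25 = byte 3 bit 1; 15 bits remain
Read 5: bits[25:35] width=10 -> value=742 (bin 1011100110); offset now 35 = byte 4 bit 3; 5 bits remain

Answer: 5 0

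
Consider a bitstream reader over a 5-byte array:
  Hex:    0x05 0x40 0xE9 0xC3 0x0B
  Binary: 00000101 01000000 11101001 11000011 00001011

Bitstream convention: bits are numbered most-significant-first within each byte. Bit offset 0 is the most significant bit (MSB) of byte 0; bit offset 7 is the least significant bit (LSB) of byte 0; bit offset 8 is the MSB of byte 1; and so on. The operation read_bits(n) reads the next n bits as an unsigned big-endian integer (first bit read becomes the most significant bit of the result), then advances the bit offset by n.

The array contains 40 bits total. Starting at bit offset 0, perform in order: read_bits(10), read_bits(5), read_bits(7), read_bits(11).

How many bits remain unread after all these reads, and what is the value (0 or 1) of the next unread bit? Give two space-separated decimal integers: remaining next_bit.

Read 1: bits[0:10] width=10 -> value=21 (bin 0000010101); offset now 10 = byte 1 bit 2; 30 bits remain
Read 2: bits[10:15] width=5 -> value=0 (bin 00000); offset now 15 = byte 1 bit 7; 25 bits remain
Read 3: bits[15:22] width=7 -> value=58 (bin 0111010); offset now 22 = byte 2 bit 6; 18 bits remain
Read 4: bits[22:33] width=11 -> value=902 (bin 01110000110); offset now 33 = byte 4 bit 1; 7 bits remain

Answer: 7 0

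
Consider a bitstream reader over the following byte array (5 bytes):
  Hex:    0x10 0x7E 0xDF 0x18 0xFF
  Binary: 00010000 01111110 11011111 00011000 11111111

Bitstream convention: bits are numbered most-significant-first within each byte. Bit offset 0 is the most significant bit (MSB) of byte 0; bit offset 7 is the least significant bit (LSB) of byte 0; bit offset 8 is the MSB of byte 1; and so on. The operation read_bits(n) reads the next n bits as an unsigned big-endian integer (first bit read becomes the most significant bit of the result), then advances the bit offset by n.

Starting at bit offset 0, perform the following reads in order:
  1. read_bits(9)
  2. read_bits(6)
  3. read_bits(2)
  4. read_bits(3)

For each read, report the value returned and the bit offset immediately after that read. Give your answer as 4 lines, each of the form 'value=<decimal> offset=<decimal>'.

Answer: value=32 offset=9
value=63 offset=15
value=1 offset=17
value=5 offset=20

Derivation:
Read 1: bits[0:9] width=9 -> value=32 (bin 000100000); offset now 9 = byte 1 bit 1; 31 bits remain
Read 2: bits[9:15] width=6 -> value=63 (bin 111111); offset now 15 = byte 1 bit 7; 25 bits remain
Read 3: bits[15:17] width=2 -> value=1 (bin 01); offset now 17 = byte 2 bit 1; 23 bits remain
Read 4: bits[17:20] width=3 -> value=5 (bin 101); offset now 20 = byte 2 bit 4; 20 bits remain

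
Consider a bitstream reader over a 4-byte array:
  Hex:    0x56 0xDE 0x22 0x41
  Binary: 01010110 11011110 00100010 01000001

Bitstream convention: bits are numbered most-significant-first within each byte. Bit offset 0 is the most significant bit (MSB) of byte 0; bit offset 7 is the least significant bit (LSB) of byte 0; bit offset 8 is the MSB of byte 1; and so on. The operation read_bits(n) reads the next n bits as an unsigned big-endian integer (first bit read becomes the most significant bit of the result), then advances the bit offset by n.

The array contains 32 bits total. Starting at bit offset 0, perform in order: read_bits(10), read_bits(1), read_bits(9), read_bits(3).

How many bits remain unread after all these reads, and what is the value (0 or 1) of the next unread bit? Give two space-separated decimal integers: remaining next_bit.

Answer: 9 0

Derivation:
Read 1: bits[0:10] width=10 -> value=347 (bin 0101011011); offset now 10 = byte 1 bit 2; 22 bits remain
Read 2: bits[10:11] width=1 -> value=0 (bin 0); offset now 11 = byte 1 bit 3; 21 bits remain
Read 3: bits[11:20] width=9 -> value=482 (bin 111100010); offset now 20 = byte 2 bit 4; 12 bits remain
Read 4: bits[20:23] width=3 -> value=1 (bin 001); offset now 23 = byte 2 bit 7; 9 bits remain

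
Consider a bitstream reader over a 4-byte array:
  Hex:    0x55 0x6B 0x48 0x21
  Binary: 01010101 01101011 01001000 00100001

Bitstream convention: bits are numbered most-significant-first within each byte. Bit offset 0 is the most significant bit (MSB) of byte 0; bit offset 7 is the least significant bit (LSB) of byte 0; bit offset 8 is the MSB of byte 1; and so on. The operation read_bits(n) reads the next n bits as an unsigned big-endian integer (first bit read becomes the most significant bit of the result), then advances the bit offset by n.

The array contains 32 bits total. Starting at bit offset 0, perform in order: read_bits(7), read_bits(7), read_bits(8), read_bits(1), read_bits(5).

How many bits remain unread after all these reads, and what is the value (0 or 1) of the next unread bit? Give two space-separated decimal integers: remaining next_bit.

Answer: 4 0

Derivation:
Read 1: bits[0:7] width=7 -> value=42 (bin 0101010); offset now 7 = byte 0 bit 7; 25 bits remain
Read 2: bits[7:14] width=7 -> value=90 (bin 1011010); offset now 14 = byte 1 bit 6; 18 bits remain
Read 3: bits[14:22] width=8 -> value=210 (bin 11010010); offset now 22 = byte 2 bit 6; 10 bits remain
Read 4: bits[22:23] width=1 -> value=0 (bin 0); offset now 23 = byte 2 bit 7; 9 bits remain
Read 5: bits[23:28] width=5 -> value=2 (bin 00010); offset now 28 = byte 3 bit 4; 4 bits remain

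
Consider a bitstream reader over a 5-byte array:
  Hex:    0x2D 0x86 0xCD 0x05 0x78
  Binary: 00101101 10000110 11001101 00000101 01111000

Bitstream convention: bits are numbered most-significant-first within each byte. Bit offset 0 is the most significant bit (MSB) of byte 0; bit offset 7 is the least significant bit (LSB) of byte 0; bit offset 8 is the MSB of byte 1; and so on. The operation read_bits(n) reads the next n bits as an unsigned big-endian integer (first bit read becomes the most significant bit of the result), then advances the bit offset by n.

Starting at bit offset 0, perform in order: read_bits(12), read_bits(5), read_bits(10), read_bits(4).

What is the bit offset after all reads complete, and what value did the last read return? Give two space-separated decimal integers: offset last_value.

Answer: 31 2

Derivation:
Read 1: bits[0:12] width=12 -> value=728 (bin 001011011000); offset now 12 = byte 1 bit 4; 28 bits remain
Read 2: bits[12:17] width=5 -> value=13 (bin 01101); offset now 17 = byte 2 bit 1; 23 bits remain
Read 3: bits[17:27] width=10 -> value=616 (bin 1001101000); offset now 27 = byte 3 bit 3; 13 bits remain
Read 4: bits[27:31] width=4 -> value=2 (bin 0010); offset now 31 = byte 3 bit 7; 9 bits remain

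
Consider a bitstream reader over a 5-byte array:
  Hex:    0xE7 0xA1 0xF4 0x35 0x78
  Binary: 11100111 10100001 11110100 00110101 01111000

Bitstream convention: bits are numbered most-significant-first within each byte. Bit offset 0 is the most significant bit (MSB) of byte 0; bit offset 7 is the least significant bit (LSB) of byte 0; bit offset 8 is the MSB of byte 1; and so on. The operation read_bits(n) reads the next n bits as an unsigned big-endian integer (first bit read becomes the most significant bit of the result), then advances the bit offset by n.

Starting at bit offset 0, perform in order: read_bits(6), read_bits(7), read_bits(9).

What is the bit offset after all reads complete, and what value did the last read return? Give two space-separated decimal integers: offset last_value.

Read 1: bits[0:6] width=6 -> value=57 (bin 111001); offset now 6 = byte 0 bit 6; 34 bits remain
Read 2: bits[6:13] width=7 -> value=116 (bin 1110100); offset now 13 = byte 1 bit 5; 27 bits remain
Read 3: bits[13:22] width=9 -> value=125 (bin 001111101); offset now 22 = byte 2 bit 6; 18 bits remain

Answer: 22 125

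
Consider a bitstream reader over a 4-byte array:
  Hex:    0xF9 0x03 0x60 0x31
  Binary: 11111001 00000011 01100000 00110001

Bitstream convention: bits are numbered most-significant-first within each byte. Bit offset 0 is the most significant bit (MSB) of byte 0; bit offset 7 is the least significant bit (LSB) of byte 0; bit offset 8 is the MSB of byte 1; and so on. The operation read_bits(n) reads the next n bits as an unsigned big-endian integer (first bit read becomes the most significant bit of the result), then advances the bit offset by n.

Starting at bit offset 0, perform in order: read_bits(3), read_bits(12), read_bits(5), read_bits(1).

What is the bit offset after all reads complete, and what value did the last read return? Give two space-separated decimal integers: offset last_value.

Read 1: bits[0:3] width=3 -> value=7 (bin 111); offset now 3 = byte 0 bit 3; 29 bits remain
Read 2: bits[3:15] width=12 -> value=3201 (bin 110010000001); offset now 15 = byte 1 bit 7; 17 bits remain
Read 3: bits[15:20] width=5 -> value=22 (bin 10110); offset now 20 = byte 2 bit 4; 12 bits remain
Read 4: bits[20:21] width=1 -> value=0 (bin 0); offset now 21 = byte 2 bit 5; 11 bits remain

Answer: 21 0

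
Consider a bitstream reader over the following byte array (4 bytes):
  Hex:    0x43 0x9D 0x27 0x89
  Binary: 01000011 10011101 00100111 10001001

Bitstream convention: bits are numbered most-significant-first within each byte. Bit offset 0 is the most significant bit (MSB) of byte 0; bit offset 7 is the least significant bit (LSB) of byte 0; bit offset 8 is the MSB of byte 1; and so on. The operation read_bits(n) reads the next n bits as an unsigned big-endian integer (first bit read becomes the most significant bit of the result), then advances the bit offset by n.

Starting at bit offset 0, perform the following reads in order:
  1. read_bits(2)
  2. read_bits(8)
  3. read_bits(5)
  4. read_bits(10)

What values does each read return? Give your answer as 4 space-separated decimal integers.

Answer: 1 14 14 591

Derivation:
Read 1: bits[0:2] width=2 -> value=1 (bin 01); offset now 2 = byte 0 bit 2; 30 bits remain
Read 2: bits[2:10] width=8 -> value=14 (bin 00001110); offset now 10 = byte 1 bit 2; 22 bits remain
Read 3: bits[10:15] width=5 -> value=14 (bin 01110); offset now 15 = byte 1 bit 7; 17 bits remain
Read 4: bits[15:25] width=10 -> value=591 (bin 1001001111); offset now 25 = byte 3 bit 1; 7 bits remain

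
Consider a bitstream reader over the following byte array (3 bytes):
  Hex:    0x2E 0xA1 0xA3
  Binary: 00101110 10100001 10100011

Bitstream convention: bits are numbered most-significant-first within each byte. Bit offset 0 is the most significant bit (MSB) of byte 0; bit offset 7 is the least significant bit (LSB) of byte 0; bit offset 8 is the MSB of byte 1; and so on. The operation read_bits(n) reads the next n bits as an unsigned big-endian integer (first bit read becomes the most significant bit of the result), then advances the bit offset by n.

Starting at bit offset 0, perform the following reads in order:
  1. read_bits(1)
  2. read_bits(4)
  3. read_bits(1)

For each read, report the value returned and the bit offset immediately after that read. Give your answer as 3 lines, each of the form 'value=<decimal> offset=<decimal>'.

Answer: value=0 offset=1
value=5 offset=5
value=1 offset=6

Derivation:
Read 1: bits[0:1] width=1 -> value=0 (bin 0); offset now 1 = byte 0 bit 1; 23 bits remain
Read 2: bits[1:5] width=4 -> value=5 (bin 0101); offset now 5 = byte 0 bit 5; 19 bits remain
Read 3: bits[5:6] width=1 -> value=1 (bin 1); offset now 6 = byte 0 bit 6; 18 bits remain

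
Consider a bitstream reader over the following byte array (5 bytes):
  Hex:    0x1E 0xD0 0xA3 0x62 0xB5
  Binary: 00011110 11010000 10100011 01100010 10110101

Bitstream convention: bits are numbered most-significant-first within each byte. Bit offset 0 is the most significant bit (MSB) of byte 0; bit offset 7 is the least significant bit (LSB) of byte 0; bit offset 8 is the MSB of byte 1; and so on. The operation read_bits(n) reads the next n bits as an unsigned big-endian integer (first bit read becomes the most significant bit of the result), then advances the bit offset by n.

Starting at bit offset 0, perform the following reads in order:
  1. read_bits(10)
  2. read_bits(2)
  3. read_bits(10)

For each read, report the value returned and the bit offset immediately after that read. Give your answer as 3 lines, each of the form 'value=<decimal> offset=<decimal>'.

Answer: value=123 offset=10
value=1 offset=12
value=40 offset=22

Derivation:
Read 1: bits[0:10] width=10 -> value=123 (bin 0001111011); offset now 10 = byte 1 bit 2; 30 bits remain
Read 2: bits[10:12] width=2 -> value=1 (bin 01); offset now 12 = byte 1 bit 4; 28 bits remain
Read 3: bits[12:22] width=10 -> value=40 (bin 0000101000); offset now 22 = byte 2 bit 6; 18 bits remain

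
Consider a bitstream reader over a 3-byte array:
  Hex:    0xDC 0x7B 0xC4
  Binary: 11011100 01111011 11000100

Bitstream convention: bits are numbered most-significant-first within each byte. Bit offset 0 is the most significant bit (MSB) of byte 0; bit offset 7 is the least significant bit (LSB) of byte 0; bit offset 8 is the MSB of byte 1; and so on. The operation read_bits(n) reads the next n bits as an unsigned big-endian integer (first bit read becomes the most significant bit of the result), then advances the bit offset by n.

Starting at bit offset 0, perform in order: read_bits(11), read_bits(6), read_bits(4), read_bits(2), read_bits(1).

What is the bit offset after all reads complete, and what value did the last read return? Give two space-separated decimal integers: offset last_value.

Read 1: bits[0:11] width=11 -> value=1763 (bin 11011100011); offset now 11 = byte 1 bit 3; 13 bits remain
Read 2: bits[11:17] width=6 -> value=55 (bin 110111); offset now 17 = byte 2 bit 1; 7 bits remain
Read 3: bits[17:21] width=4 -> value=8 (bin 1000); offset now 21 = byte 2 bit 5; 3 bits remain
Read 4: bits[21:23] width=2 -> value=2 (bin 10); offset now 23 = byte 2 bit 7; 1 bits remain
Read 5: bits[23:24] width=1 -> value=0 (bin 0); offset now 24 = byte 3 bit 0; 0 bits remain

Answer: 24 0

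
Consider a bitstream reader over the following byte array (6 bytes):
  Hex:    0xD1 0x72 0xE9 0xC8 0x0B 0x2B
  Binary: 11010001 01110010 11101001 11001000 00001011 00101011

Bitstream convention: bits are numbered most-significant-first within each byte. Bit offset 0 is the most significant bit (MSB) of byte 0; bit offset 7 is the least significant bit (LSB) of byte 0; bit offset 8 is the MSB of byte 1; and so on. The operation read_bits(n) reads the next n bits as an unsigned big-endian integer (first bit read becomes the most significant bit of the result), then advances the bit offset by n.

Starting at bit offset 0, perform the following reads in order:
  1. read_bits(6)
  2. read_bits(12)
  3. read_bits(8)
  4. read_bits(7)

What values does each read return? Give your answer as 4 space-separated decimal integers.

Answer: 52 1483 167 16

Derivation:
Read 1: bits[0:6] width=6 -> value=52 (bin 110100); offset now 6 = byte 0 bit 6; 42 bits remain
Read 2: bits[6:18] width=12 -> value=1483 (bin 010111001011); offset now 18 = byte 2 bit 2; 30 bits remain
Read 3: bits[18:26] width=8 -> value=167 (bin 10100111); offset now 26 = byte 3 bit 2; 22 bits remain
Read 4: bits[26:33] width=7 -> value=16 (bin 0010000); offset now 33 = byte 4 bit 1; 15 bits remain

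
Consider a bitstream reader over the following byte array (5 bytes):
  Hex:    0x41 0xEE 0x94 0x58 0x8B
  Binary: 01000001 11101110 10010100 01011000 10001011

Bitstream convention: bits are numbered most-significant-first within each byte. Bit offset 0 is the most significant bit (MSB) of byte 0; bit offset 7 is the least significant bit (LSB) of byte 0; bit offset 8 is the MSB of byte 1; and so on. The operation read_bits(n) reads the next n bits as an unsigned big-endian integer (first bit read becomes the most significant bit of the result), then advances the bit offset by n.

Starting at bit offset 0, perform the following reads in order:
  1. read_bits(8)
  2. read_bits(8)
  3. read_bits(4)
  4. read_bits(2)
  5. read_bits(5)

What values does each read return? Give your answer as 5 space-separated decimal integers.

Read 1: bits[0:8] width=8 -> value=65 (bin 01000001); offset now 8 = byte 1 bit 0; 32 bits remain
Read 2: bits[8:16] width=8 -> value=238 (bin 11101110); offset now 16 = byte 2 bit 0; 24 bits remain
Read 3: bits[16:20] width=4 -> value=9 (bin 1001); offset now 20 = byte 2 bit 4; 20 bits remain
Read 4: bits[20:22] width=2 -> value=1 (bin 01); offset now 22 = byte 2 bit 6; 18 bits remain
Read 5: bits[22:27] width=5 -> value=2 (bin 00010); offset now 27 = byte 3 bit 3; 13 bits remain

Answer: 65 238 9 1 2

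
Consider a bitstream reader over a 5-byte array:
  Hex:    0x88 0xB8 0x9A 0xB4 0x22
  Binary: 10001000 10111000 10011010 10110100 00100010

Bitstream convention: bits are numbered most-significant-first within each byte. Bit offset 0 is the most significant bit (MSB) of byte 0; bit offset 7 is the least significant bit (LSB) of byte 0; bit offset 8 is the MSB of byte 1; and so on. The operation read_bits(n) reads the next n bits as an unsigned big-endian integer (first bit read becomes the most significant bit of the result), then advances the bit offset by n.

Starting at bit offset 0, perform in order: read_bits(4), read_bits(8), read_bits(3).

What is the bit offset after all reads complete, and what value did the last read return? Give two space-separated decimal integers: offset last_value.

Read 1: bits[0:4] width=4 -> value=8 (bin 1000); offset now 4 = byte 0 bit 4; 36 bits remain
Read 2: bits[4:12] width=8 -> value=139 (bin 10001011); offset now 12 = byte 1 bit 4; 28 bits remain
Read 3: bits[12:15] width=3 -> value=4 (bin 100); offset now 15 = byte 1 bit 7; 25 bits remain

Answer: 15 4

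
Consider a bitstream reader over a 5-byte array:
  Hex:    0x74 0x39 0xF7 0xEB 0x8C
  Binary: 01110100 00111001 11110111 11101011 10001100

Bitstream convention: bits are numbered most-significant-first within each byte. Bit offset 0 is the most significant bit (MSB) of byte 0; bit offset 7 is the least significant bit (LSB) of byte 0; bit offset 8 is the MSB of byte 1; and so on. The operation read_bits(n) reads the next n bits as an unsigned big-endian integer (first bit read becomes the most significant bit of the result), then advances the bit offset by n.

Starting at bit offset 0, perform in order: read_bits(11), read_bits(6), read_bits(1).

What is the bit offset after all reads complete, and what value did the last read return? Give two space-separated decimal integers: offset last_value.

Read 1: bits[0:11] width=11 -> value=929 (bin 01110100001); offset now 11 = byte 1 bit 3; 29 bits remain
Read 2: bits[11:17] width=6 -> value=51 (bin 110011); offset now 17 = byte 2 bit 1; 23 bits remain
Read 3: bits[17:18] width=1 -> value=1 (bin 1); offset now 18 = byte 2 bit 2; 22 bits remain

Answer: 18 1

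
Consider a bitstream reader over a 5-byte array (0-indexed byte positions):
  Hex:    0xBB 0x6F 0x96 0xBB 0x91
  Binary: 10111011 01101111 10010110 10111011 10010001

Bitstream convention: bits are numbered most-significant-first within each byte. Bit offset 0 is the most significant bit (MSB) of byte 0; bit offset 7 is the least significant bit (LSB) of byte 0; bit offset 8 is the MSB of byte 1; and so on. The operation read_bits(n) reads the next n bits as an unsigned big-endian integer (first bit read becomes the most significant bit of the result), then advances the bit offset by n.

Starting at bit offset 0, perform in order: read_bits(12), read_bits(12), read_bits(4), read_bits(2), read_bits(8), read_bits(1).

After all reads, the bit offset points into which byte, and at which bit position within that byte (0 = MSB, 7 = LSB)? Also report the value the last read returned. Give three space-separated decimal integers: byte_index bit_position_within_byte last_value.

Read 1: bits[0:12] width=12 -> value=2998 (bin 101110110110); offset now 12 = byte 1 bit 4; 28 bits remain
Read 2: bits[12:24] width=12 -> value=3990 (bin 111110010110); offset now 24 = byte 3 bit 0; 16 bits remain
Read 3: bits[24:28] width=4 -> value=11 (bin 1011); offset now 28 = byte 3 bit 4; 12 bits remain
Read 4: bits[28:30] width=2 -> value=2 (bin 10); offset now 30 = byte 3 bit 6; 10 bits remain
Read 5: bits[30:38] width=8 -> value=228 (bin 11100100); offset now 38 = byte 4 bit 6; 2 bits remain
Read 6: bits[38:39] width=1 -> value=0 (bin 0); offset now 39 = byte 4 bit 7; 1 bits remain

Answer: 4 7 0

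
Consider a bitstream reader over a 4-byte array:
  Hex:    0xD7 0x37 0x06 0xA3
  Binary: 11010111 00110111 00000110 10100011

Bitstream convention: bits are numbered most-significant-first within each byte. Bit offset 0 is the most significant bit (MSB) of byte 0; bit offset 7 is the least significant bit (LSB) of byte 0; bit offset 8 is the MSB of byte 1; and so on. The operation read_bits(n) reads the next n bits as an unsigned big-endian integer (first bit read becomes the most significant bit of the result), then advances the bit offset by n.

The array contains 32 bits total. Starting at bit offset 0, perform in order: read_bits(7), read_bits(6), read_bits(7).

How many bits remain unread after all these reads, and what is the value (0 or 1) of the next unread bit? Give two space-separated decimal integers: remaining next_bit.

Read 1: bits[0:7] width=7 -> value=107 (bin 1101011); offset now 7 = byte 0 bit 7; 25 bits remain
Read 2: bits[7:13] width=6 -> value=38 (bin 100110); offset now 13 = byte 1 bit 5; 19 bits remain
Read 3: bits[13:20] width=7 -> value=112 (bin 1110000); offset now 20 = byte 2 bit 4; 12 bits remain

Answer: 12 0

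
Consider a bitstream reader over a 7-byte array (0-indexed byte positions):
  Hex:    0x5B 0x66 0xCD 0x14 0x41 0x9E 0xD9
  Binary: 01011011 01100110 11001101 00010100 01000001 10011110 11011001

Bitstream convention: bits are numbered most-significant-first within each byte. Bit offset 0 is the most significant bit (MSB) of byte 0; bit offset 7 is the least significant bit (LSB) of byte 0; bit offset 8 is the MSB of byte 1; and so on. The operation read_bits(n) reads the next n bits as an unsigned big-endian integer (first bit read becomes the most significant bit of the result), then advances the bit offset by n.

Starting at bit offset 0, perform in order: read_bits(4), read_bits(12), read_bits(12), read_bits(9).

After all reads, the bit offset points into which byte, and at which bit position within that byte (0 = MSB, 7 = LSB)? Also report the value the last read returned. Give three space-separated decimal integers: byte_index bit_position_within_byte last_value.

Answer: 4 5 136

Derivation:
Read 1: bits[0:4] width=4 -> value=5 (bin 0101); offset now 4 = byte 0 bit 4; 52 bits remain
Read 2: bits[4:16] width=12 -> value=2918 (bin 101101100110); offset now 16 = byte 2 bit 0; 40 bits remain
Read 3: bits[16:28] width=12 -> value=3281 (bin 110011010001); offset now 28 = byte 3 bit 4; 28 bits remain
Read 4: bits[28:37] width=9 -> value=136 (bin 010001000); offset now 37 = byte 4 bit 5; 19 bits remain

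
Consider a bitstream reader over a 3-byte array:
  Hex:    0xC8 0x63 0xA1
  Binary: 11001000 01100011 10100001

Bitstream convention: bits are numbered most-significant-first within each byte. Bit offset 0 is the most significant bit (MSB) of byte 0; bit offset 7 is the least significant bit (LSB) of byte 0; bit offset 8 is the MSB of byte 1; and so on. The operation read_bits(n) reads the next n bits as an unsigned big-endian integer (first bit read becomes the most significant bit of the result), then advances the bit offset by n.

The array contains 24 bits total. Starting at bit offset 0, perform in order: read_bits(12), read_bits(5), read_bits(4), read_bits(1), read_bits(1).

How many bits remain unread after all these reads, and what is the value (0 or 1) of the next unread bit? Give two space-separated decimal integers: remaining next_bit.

Answer: 1 1

Derivation:
Read 1: bits[0:12] width=12 -> value=3206 (bin 110010000110); offset now 12 = byte 1 bit 4; 12 bits remain
Read 2: bits[12:17] width=5 -> value=7 (bin 00111); offset now 17 = byte 2 bit 1; 7 bits remain
Read 3: bits[17:21] width=4 -> value=4 (bin 0100); offset now 21 = byte 2 bit 5; 3 bits remain
Read 4: bits[21:22] width=1 -> value=0 (bin 0); offset now 22 = byte 2 bit 6; 2 bits remain
Read 5: bits[22:23] width=1 -> value=0 (bin 0); offset now 23 = byte 2 bit 7; 1 bits remain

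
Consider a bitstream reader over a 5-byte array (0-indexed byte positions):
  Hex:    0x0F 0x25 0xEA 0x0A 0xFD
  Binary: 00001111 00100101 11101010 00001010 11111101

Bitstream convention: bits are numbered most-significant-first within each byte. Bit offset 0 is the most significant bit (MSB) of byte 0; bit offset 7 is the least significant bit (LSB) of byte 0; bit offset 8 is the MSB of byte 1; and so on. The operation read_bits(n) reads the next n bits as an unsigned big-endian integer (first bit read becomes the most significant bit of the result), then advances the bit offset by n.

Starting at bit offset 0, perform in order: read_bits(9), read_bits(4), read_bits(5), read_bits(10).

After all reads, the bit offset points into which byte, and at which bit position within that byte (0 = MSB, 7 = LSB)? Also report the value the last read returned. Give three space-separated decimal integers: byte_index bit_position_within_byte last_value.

Read 1: bits[0:9] width=9 -> value=30 (bin 000011110); offset now 9 = byte 1 bit 1; 31 bits remain
Read 2: bits[9:13] width=4 -> value=4 (bin 0100); offset now 13 = byte 1 bit 5; 27 bits remain
Read 3: bits[13:18] width=5 -> value=23 (bin 10111); offset now 18 = byte 2 bit 2; 22 bits remain
Read 4: bits[18:28] width=10 -> value=672 (bin 1010100000); offset now 28 = byte 3 bit 4; 12 bits remain

Answer: 3 4 672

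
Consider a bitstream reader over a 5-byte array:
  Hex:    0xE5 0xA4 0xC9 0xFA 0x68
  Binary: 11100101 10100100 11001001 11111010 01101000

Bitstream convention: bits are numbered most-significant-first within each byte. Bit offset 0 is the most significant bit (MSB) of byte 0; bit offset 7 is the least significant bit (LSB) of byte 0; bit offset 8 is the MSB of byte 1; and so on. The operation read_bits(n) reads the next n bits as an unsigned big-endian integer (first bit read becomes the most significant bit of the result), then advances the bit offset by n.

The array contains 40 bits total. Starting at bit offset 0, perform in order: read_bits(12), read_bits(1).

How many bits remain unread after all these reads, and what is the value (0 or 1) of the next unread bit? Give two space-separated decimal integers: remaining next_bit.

Answer: 27 1

Derivation:
Read 1: bits[0:12] width=12 -> value=3674 (bin 111001011010); offset now 12 = byte 1 bit 4; 28 bits remain
Read 2: bits[12:13] width=1 -> value=0 (bin 0); offset now 13 = byte 1 bit 5; 27 bits remain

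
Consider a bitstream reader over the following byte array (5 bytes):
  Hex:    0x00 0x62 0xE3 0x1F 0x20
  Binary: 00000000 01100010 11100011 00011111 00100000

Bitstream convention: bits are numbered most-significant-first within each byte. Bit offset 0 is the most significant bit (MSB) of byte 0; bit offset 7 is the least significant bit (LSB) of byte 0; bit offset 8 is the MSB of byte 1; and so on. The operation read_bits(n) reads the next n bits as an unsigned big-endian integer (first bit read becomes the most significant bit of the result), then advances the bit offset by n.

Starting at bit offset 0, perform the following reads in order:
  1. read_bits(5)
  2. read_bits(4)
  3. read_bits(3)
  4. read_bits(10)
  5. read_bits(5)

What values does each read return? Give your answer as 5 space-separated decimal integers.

Answer: 0 0 6 184 24

Derivation:
Read 1: bits[0:5] width=5 -> value=0 (bin 00000); offset now 5 = byte 0 bit 5; 35 bits remain
Read 2: bits[5:9] width=4 -> value=0 (bin 0000); offset now 9 = byte 1 bit 1; 31 bits remain
Read 3: bits[9:12] width=3 -> value=6 (bin 110); offset now 12 = byte 1 bit 4; 28 bits remain
Read 4: bits[12:22] width=10 -> value=184 (bin 0010111000); offset now 22 = byte 2 bit 6; 18 bits remain
Read 5: bits[22:27] width=5 -> value=24 (bin 11000); offset now 27 = byte 3 bit 3; 13 bits remain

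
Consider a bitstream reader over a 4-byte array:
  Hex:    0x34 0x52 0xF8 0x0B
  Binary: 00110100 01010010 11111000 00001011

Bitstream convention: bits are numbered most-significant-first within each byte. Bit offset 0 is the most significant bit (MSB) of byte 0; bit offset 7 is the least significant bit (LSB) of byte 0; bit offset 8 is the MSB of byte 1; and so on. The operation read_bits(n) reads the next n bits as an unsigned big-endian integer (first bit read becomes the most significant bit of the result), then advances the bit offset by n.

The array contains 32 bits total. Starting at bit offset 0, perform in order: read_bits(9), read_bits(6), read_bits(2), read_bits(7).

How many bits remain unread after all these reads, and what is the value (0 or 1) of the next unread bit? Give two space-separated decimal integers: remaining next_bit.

Answer: 8 0

Derivation:
Read 1: bits[0:9] width=9 -> value=104 (bin 001101000); offset now 9 = byte 1 bit 1; 23 bits remain
Read 2: bits[9:15] width=6 -> value=41 (bin 101001); offset now 15 = byte 1 bit 7; 17 bits remain
Read 3: bits[15:17] width=2 -> value=1 (bin 01); offset now 17 = byte 2 bit 1; 15 bits remain
Read 4: bits[17:24] width=7 -> value=120 (bin 1111000); offset now 24 = byte 3 bit 0; 8 bits remain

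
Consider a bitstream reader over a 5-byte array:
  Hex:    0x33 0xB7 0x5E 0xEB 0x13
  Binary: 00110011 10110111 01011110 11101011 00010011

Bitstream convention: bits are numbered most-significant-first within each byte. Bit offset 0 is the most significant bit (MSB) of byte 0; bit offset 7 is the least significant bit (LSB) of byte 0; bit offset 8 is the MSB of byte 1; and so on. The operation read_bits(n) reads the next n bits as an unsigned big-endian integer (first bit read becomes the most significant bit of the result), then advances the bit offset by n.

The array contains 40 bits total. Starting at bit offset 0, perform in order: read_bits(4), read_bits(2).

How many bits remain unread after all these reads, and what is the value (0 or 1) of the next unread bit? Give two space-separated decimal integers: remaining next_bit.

Read 1: bits[0:4] width=4 -> value=3 (bin 0011); offset now 4 = byte 0 bit 4; 36 bits remain
Read 2: bits[4:6] width=2 -> value=0 (bin 00); offset now 6 = byte 0 bit 6; 34 bits remain

Answer: 34 1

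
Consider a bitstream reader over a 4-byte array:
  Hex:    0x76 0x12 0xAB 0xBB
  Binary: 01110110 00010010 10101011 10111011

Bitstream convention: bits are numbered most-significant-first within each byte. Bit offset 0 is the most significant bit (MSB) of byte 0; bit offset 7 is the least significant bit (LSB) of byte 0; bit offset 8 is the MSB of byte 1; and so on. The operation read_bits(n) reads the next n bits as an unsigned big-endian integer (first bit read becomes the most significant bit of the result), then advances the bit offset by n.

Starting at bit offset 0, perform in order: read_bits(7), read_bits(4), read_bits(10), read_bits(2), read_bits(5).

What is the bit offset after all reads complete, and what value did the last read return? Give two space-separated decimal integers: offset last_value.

Read 1: bits[0:7] width=7 -> value=59 (bin 0111011); offset now 7 = byte 0 bit 7; 25 bits remain
Read 2: bits[7:11] width=4 -> value=0 (bin 0000); offset now 11 = byte 1 bit 3; 21 bits remain
Read 3: bits[11:21] width=10 -> value=597 (bin 1001010101); offset now 21 = byte 2 bit 5; 11 bits remain
Read 4: bits[21:23] width=2 -> value=1 (bin 01); offset now 23 = byte 2 bit 7; 9 bits remain
Read 5: bits[23:28] width=5 -> value=27 (bin 11011); offset now 28 = byte 3 bit 4; 4 bits remain

Answer: 28 27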